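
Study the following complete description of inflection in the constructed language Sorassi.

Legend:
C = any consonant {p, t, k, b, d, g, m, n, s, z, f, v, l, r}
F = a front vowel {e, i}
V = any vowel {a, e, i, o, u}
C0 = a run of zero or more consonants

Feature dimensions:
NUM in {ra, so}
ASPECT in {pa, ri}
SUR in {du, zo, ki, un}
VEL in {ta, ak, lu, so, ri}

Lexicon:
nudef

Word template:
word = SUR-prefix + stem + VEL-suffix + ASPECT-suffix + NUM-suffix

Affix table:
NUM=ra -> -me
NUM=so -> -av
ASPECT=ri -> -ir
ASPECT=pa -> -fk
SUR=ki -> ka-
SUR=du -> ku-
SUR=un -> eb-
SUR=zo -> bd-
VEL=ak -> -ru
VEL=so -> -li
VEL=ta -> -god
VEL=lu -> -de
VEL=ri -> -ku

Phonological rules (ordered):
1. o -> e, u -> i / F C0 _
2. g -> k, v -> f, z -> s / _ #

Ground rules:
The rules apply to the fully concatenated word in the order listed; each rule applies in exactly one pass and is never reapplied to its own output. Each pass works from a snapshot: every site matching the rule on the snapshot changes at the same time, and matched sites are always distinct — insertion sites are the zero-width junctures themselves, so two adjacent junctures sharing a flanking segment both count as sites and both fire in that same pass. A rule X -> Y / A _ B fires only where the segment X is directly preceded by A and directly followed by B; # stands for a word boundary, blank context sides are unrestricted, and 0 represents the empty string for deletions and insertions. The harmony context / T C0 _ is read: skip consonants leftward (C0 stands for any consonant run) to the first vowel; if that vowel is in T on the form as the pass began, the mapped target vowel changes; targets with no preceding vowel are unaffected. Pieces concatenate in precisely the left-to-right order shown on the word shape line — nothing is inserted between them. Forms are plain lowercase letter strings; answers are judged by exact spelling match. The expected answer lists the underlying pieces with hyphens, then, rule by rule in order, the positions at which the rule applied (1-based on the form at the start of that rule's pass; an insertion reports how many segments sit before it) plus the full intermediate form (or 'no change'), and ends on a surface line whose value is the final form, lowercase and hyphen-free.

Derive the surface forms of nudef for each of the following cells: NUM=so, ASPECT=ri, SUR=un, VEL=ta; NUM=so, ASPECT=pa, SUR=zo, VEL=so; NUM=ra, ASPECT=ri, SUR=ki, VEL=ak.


cell NUM=so, ASPECT=ri, SUR=un, VEL=ta:
underlying: eb-nudef-god-ir-av
1. o -> e, u -> i / F C0 _: fires at position(s) 4, 9: ebnidefgedirav
2. g -> k, v -> f, z -> s / _ #: fires at position(s) 14: ebnidefgediraf
surface: ebnidefgediraf

cell NUM=so, ASPECT=pa, SUR=zo, VEL=so:
underlying: bd-nudef-li-fk-av
1. o -> e, u -> i / F C0 _: no change
2. g -> k, v -> f, z -> s / _ #: fires at position(s) 13: bdnudeflifkaf
surface: bdnudeflifkaf

cell NUM=ra, ASPECT=ri, SUR=ki, VEL=ak:
underlying: ka-nudef-ru-ir-me
1. o -> e, u -> i / F C0 _: fires at position(s) 9: kanudefriirme
2. g -> k, v -> f, z -> s / _ #: no change
surface: kanudefriirme


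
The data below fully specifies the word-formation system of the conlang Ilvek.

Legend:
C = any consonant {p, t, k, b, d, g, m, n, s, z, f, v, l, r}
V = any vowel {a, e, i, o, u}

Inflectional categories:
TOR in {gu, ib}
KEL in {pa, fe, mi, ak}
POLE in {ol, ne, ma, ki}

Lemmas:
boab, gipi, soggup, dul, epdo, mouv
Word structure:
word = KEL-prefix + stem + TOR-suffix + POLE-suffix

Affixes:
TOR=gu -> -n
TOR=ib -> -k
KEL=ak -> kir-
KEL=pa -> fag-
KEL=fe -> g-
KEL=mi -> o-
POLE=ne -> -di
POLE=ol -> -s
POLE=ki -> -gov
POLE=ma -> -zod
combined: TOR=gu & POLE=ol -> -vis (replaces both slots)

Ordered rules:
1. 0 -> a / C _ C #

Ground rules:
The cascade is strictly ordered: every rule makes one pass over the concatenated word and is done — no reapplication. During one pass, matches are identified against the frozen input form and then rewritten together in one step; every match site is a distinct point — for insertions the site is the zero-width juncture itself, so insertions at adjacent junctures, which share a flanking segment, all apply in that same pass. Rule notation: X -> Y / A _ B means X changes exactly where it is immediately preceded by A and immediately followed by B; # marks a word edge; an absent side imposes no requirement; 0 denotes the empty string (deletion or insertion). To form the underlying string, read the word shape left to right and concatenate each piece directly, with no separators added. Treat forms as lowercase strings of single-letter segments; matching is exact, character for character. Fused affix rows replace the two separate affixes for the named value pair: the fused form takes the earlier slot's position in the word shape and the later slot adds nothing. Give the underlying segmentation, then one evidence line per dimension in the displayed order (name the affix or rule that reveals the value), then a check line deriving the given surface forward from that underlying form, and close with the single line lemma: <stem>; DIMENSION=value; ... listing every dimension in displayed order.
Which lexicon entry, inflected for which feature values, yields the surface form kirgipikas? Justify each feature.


underlying: kir-gipi-k-s
TOR=ib - signalled by the affix -k
KEL=ak - signalled by the affix kir-
POLE=ol - signalled by the affix -s
check: kirgipiks -> kirgipikas
lemma: gipi; TOR=ib; KEL=ak; POLE=ol


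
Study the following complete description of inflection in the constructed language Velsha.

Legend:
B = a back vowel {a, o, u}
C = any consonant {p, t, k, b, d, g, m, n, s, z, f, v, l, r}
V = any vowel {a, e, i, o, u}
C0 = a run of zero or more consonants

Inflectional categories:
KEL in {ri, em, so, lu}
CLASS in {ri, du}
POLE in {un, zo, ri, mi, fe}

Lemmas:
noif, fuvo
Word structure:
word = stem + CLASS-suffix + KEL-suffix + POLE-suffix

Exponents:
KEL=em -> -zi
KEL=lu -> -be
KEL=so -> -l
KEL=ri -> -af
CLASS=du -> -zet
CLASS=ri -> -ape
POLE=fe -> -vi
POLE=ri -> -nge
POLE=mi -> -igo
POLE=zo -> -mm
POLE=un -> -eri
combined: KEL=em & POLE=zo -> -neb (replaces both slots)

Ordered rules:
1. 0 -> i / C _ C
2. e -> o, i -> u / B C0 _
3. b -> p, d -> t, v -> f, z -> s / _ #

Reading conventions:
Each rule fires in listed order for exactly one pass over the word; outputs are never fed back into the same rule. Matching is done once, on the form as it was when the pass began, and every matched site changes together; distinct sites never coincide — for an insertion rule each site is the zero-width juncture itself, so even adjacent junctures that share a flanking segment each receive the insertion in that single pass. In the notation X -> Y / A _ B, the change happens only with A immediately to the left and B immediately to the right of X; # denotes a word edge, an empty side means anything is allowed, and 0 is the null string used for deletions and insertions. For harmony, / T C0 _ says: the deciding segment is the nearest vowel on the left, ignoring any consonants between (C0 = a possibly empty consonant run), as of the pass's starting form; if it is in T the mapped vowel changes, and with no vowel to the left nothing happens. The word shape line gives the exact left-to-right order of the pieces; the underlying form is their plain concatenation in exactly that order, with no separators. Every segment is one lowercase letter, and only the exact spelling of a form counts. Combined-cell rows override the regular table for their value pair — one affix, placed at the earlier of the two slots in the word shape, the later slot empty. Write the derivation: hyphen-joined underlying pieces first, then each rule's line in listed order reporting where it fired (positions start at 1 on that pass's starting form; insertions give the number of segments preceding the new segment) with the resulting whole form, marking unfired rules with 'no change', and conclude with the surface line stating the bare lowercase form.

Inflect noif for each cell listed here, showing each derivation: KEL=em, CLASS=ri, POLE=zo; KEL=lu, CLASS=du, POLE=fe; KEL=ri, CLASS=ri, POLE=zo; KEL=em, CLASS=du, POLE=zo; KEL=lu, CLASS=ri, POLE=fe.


cell KEL=em, CLASS=ri, POLE=zo:
underlying: noif-ape-neb
1. 0 -> i / C _ C: no change
2. e -> o, i -> u / B C0 _: fires at position(s) 3, 7: noufaponeb
3. b -> p, d -> t, v -> f, z -> s / _ #: fires at position(s) 10: noufaponep
surface: noufaponep

cell KEL=lu, CLASS=du, POLE=fe:
underlying: noif-zet-be-vi
1. 0 -> i / C _ C: inserts after position(s) 4, 7: noifizetibevi
2. e -> o, i -> u / B C0 _: fires at position(s) 3: noufizetibevi
3. b -> p, d -> t, v -> f, z -> s / _ #: no change
surface: noufizetibevi

cell KEL=ri, CLASS=ri, POLE=zo:
underlying: noif-ape-af-mm
1. 0 -> i / C _ C: inserts after position(s) 9, 10: noifapeafimim
2. e -> o, i -> u / B C0 _: fires at position(s) 3, 7, 10: noufapoafumim
3. b -> p, d -> t, v -> f, z -> s / _ #: no change
surface: noufapoafumim

cell KEL=em, CLASS=du, POLE=zo:
underlying: noif-zet-neb
1. 0 -> i / C _ C: inserts after position(s) 4, 7: noifizetineb
2. e -> o, i -> u / B C0 _: fires at position(s) 3: noufizetineb
3. b -> p, d -> t, v -> f, z -> s / _ #: fires at position(s) 12: noufizetinep
surface: noufizetinep

cell KEL=lu, CLASS=ri, POLE=fe:
underlying: noif-ape-be-vi
1. 0 -> i / C _ C: no change
2. e -> o, i -> u / B C0 _: fires at position(s) 3, 7: noufapobevi
3. b -> p, d -> t, v -> f, z -> s / _ #: no change
surface: noufapobevi


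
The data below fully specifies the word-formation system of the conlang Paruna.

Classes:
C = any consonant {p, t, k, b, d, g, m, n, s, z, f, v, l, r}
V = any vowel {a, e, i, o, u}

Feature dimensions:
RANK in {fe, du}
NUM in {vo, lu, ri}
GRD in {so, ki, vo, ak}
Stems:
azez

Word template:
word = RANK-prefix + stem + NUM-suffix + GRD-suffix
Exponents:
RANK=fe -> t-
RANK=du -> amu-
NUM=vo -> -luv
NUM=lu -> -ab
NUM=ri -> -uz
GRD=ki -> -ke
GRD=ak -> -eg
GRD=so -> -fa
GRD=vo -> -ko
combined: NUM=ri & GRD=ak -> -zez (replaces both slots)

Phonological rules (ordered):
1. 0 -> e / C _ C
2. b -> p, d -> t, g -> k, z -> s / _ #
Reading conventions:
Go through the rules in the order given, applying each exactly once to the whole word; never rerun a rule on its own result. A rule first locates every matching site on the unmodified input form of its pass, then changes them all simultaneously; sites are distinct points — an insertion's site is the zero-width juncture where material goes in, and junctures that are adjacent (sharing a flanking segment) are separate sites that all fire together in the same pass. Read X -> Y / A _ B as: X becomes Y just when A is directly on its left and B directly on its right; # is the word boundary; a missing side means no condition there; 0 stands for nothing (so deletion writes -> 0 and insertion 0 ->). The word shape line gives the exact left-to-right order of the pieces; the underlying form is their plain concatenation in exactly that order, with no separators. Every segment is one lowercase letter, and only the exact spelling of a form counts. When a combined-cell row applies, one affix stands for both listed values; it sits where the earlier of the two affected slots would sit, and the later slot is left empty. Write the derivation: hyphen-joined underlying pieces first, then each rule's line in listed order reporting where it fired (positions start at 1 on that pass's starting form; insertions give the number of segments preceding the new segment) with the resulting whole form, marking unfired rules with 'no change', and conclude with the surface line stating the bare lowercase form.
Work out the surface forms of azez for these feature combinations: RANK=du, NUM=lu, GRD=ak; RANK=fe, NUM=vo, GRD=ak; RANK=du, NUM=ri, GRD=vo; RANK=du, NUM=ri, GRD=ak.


cell RANK=du, NUM=lu, GRD=ak:
underlying: amu-azez-ab-eg
1. 0 -> e / C _ C: no change
2. b -> p, d -> t, g -> k, z -> s / _ #: fires at position(s) 11: amuazezabek
surface: amuazezabek

cell RANK=fe, NUM=vo, GRD=ak:
underlying: t-azez-luv-eg
1. 0 -> e / C _ C: inserts after position(s) 5: tazezeluveg
2. b -> p, d -> t, g -> k, z -> s / _ #: fires at position(s) 11: tazezeluvek
surface: tazezeluvek

cell RANK=du, NUM=ri, GRD=vo:
underlying: amu-azez-uz-ko
1. 0 -> e / C _ C: inserts after position(s) 9: amuazezuzeko
2. b -> p, d -> t, g -> k, z -> s / _ #: no change
surface: amuazezuzeko

cell RANK=du, NUM=ri, GRD=ak:
underlying: amu-azez-zez
1. 0 -> e / C _ C: inserts after position(s) 7: amuazezezez
2. b -> p, d -> t, g -> k, z -> s / _ #: fires at position(s) 11: amuazezezes
surface: amuazezezes


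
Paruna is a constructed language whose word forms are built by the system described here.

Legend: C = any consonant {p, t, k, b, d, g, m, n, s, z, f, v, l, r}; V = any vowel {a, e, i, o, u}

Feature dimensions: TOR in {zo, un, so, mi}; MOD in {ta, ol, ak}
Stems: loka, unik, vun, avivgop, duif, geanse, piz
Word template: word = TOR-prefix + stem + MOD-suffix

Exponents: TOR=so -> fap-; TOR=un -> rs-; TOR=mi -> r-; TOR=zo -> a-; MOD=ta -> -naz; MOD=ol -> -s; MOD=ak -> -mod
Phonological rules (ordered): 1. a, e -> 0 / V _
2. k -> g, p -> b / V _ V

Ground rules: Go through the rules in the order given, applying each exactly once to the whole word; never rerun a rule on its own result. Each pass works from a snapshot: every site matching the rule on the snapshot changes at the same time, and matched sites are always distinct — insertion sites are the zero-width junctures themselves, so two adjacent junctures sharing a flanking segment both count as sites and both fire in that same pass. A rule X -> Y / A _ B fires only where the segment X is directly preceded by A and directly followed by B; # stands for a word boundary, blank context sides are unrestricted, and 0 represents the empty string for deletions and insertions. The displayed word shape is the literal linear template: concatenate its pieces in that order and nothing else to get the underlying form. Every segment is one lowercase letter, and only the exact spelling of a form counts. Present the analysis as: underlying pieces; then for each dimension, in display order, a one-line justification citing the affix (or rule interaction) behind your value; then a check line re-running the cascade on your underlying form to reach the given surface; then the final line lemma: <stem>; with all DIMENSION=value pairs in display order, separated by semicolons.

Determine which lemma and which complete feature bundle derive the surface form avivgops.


underlying: a-avivgop-s
TOR=zo - signalled by the affix a-
MOD=ol - signalled by the affix -s
check: aavivgops -> avivgops -> avivgops
lemma: avivgop; TOR=zo; MOD=ol


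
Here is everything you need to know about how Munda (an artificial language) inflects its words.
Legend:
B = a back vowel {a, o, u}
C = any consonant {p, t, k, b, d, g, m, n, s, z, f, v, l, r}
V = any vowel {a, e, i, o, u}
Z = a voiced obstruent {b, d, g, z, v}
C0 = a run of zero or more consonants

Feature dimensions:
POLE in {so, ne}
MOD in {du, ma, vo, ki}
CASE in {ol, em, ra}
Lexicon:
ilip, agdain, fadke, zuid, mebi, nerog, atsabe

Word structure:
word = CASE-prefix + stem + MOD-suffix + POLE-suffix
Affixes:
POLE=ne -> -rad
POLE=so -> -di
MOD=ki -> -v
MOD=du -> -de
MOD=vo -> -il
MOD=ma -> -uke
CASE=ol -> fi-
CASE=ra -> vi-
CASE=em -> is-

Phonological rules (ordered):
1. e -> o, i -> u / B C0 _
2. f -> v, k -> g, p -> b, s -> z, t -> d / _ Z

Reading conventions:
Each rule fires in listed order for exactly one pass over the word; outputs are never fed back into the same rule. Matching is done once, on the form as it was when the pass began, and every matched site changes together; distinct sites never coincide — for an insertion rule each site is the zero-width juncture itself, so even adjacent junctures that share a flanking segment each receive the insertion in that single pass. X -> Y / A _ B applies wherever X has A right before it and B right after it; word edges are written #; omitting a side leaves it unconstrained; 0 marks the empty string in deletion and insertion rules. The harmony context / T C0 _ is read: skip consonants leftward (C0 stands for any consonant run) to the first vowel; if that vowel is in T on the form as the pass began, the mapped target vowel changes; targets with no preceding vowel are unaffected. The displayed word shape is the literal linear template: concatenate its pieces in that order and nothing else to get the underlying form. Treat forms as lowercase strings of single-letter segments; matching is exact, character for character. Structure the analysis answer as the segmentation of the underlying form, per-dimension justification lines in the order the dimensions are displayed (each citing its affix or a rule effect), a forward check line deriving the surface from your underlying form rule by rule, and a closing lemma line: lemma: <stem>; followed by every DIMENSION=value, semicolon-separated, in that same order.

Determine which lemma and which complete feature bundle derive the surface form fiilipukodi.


underlying: fi-ilip-uke-di
POLE=so - signalled by the affix -di
MOD=ma - signalled by the affix -uke
CASE=ol - signalled by the affix fi-
check: fiilipukedi -> fiilipukodi -> fiilipukodi
lemma: ilip; POLE=so; MOD=ma; CASE=ol


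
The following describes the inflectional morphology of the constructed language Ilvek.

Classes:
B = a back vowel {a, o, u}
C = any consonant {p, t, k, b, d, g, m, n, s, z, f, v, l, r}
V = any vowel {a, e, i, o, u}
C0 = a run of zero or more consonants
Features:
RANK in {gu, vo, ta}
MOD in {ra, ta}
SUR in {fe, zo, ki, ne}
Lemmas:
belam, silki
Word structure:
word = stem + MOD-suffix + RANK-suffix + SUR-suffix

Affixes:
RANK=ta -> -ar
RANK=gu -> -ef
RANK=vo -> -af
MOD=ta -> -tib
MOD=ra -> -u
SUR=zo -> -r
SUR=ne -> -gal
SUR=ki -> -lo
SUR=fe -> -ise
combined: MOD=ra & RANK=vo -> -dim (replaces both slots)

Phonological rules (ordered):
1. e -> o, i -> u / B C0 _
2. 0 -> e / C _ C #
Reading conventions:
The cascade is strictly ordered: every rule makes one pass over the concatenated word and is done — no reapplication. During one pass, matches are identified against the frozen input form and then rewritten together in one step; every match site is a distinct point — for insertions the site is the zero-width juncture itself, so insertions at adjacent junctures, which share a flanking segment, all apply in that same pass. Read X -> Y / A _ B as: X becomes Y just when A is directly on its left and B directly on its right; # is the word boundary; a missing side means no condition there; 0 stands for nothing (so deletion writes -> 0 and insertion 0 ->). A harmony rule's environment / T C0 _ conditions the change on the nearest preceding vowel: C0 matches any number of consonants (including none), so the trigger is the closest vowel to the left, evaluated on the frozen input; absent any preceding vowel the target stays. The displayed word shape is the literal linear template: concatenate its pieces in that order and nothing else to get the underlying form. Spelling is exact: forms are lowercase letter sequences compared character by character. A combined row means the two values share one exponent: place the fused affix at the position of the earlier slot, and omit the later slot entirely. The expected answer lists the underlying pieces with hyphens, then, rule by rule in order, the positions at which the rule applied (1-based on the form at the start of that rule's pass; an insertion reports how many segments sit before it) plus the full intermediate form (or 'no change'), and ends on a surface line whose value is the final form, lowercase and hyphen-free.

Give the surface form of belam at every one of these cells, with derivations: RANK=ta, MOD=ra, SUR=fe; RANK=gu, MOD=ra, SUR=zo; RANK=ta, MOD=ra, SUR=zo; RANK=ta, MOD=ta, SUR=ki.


cell RANK=ta, MOD=ra, SUR=fe:
underlying: belam-u-ar-ise
1. e -> o, i -> u / B C0 _: fires at position(s) 9: belamuaruse
2. 0 -> e / C _ C #: no change
surface: belamuaruse

cell RANK=gu, MOD=ra, SUR=zo:
underlying: belam-u-ef-r
1. e -> o, i -> u / B C0 _: fires at position(s) 7: belamuofr
2. 0 -> e / C _ C #: inserts after position(s) 8: belamuofer
surface: belamuofer

cell RANK=ta, MOD=ra, SUR=zo:
underlying: belam-u-ar-r
1. e -> o, i -> u / B C0 _: no change
2. 0 -> e / C _ C #: inserts after position(s) 8: belamuarer
surface: belamuarer

cell RANK=ta, MOD=ta, SUR=ki:
underlying: belam-tib-ar-lo
1. e -> o, i -> u / B C0 _: fires at position(s) 7: belamtubarlo
2. 0 -> e / C _ C #: no change
surface: belamtubarlo


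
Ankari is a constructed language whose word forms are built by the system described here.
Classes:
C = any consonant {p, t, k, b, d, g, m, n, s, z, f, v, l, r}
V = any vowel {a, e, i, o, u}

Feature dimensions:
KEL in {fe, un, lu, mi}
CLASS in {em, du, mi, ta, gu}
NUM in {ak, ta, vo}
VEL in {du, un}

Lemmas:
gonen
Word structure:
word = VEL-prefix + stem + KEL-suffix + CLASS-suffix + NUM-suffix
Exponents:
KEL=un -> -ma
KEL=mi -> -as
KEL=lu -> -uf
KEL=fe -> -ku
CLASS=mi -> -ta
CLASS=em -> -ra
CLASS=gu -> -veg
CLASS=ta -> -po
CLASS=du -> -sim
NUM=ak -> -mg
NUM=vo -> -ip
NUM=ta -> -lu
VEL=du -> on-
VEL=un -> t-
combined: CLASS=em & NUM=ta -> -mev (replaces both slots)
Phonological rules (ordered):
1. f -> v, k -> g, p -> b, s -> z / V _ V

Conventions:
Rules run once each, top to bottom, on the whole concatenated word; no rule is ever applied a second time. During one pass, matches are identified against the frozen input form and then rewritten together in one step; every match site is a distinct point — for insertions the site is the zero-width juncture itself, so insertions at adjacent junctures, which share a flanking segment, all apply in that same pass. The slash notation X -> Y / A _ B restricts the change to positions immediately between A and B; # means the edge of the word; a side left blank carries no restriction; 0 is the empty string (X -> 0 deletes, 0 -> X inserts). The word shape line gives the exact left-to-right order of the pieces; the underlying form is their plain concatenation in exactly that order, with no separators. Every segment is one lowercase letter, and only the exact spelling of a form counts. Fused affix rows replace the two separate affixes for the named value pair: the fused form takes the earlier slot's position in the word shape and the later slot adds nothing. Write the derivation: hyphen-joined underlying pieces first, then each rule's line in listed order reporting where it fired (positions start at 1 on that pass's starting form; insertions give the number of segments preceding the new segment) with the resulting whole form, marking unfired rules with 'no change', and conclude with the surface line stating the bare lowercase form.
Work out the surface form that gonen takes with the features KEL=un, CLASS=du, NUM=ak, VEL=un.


underlying: t-gonen-ma-sim-mg
1. f -> v, k -> g, p -> b, s -> z / V _ V: fires at position(s) 9: tgonenmazimmg
surface: tgonenmazimmg


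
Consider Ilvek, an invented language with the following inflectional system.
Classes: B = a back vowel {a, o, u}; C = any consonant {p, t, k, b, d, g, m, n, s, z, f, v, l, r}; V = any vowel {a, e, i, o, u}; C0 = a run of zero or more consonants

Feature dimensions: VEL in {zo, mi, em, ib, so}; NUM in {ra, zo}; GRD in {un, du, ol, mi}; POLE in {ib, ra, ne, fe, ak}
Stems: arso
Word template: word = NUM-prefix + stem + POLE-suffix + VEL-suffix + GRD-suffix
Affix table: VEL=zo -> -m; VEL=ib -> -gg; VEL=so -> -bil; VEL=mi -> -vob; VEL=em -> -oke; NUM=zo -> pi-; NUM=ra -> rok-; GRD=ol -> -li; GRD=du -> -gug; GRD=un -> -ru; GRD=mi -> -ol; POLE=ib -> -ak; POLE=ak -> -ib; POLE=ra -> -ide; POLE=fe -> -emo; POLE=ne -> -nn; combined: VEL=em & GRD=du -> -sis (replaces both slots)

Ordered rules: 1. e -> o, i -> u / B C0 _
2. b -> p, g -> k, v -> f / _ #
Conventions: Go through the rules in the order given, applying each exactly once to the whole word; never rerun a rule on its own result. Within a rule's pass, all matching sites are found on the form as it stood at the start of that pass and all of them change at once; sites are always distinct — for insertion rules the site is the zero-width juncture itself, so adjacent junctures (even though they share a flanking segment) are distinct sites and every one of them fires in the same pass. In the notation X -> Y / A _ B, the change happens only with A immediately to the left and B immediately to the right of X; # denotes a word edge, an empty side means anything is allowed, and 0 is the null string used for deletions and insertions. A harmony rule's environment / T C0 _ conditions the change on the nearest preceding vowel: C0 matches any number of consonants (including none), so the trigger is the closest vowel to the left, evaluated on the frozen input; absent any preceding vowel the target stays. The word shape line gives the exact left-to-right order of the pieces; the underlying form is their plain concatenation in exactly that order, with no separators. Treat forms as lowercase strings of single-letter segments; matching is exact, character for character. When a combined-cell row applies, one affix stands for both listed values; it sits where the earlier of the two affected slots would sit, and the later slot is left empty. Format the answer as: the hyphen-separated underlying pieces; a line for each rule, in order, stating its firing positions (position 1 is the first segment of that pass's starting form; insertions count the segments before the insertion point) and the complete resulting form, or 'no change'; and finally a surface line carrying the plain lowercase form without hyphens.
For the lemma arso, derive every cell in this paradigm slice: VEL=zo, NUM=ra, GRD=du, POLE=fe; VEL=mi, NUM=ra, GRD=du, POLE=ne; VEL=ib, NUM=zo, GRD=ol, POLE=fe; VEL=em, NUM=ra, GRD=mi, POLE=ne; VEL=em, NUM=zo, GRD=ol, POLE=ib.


cell VEL=zo, NUM=ra, GRD=du, POLE=fe:
underlying: rok-arso-emo-m-gug
1. e -> o, i -> u / B C0 _: fires at position(s) 8: rokarsoomomgug
2. b -> p, g -> k, v -> f / _ #: fires at position(s) 14: rokarsoomomguk
surface: rokarsoomomguk

cell VEL=mi, NUM=ra, GRD=du, POLE=ne:
underlying: rok-arso-nn-vob-gug
1. e -> o, i -> u / B C0 _: no change
2. b -> p, g -> k, v -> f / _ #: fires at position(s) 15: rokarsonnvobguk
surface: rokarsonnvobguk

cell VEL=ib, NUM=zo, GRD=ol, POLE=fe:
underlying: pi-arso-emo-gg-li
1. e -> o, i -> u / B C0 _: fires at position(s) 7, 13: piarsoomogglu
2. b -> p, g -> k, v -> f / _ #: no change
surface: piarsoomogglu

cell VEL=em, NUM=ra, GRD=mi, POLE=ne:
underlying: rok-arso-nn-oke-ol
1. e -> o, i -> u / B C0 _: fires at position(s) 12: rokarsonnokool
2. b -> p, g -> k, v -> f / _ #: no change
surface: rokarsonnokool

cell VEL=em, NUM=zo, GRD=ol, POLE=ib:
underlying: pi-arso-ak-oke-li
1. e -> o, i -> u / B C0 _: fires at position(s) 11: piarsoakokoli
2. b -> p, g -> k, v -> f / _ #: no change
surface: piarsoakokoli


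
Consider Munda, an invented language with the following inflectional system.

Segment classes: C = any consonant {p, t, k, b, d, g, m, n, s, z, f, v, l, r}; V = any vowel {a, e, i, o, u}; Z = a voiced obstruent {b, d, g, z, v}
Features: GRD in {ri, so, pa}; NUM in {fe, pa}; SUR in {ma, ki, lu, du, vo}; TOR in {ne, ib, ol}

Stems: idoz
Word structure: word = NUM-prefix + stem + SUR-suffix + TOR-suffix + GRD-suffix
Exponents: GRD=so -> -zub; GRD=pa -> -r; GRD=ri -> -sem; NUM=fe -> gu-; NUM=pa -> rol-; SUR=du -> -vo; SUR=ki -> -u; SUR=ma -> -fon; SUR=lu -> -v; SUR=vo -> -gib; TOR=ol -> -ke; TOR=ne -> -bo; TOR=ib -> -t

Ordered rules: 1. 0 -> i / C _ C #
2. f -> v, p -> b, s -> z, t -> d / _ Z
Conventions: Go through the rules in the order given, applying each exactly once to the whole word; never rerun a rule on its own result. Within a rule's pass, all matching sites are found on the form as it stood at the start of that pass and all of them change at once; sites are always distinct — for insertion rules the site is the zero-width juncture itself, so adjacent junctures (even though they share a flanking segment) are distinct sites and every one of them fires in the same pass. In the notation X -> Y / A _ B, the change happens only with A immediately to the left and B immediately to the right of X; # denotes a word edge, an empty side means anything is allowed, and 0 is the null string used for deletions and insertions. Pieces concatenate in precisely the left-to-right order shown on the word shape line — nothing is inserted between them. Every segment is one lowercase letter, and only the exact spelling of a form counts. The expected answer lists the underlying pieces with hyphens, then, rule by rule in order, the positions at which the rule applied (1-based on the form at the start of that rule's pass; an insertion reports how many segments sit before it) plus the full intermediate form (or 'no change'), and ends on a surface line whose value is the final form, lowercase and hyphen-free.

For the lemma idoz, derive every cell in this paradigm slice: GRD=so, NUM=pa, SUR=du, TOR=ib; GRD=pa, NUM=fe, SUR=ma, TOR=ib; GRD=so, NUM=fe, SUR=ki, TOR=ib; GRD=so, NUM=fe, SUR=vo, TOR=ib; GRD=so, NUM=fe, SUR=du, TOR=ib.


cell GRD=so, NUM=pa, SUR=du, TOR=ib:
underlying: rol-idoz-vo-t-zub
1. 0 -> i / C _ C #: no change
2. f -> v, p -> b, s -> z, t -> d / _ Z: fires at position(s) 10: rolidozvodzub
surface: rolidozvodzub

cell GRD=pa, NUM=fe, SUR=ma, TOR=ib:
underlying: gu-idoz-fon-t-r
1. 0 -> i / C _ C #: inserts after position(s) 10: guidozfontir
2. f -> v, p -> b, s -> z, t -> d / _ Z: no change
surface: guidozfontir

cell GRD=so, NUM=fe, SUR=ki, TOR=ib:
underlying: gu-idoz-u-t-zub
1. 0 -> i / C _ C #: no change
2. f -> v, p -> b, s -> z, t -> d / _ Z: fires at position(s) 8: guidozudzub
surface: guidozudzub

cell GRD=so, NUM=fe, SUR=vo, TOR=ib:
underlying: gu-idoz-gib-t-zub
1. 0 -> i / C _ C #: no change
2. f -> v, p -> b, s -> z, t -> d / _ Z: fires at position(s) 10: guidozgibdzub
surface: guidozgibdzub

cell GRD=so, NUM=fe, SUR=du, TOR=ib:
underlying: gu-idoz-vo-t-zub
1. 0 -> i / C _ C #: no change
2. f -> v, p -> b, s -> z, t -> d / _ Z: fires at position(s) 9: guidozvodzub
surface: guidozvodzub


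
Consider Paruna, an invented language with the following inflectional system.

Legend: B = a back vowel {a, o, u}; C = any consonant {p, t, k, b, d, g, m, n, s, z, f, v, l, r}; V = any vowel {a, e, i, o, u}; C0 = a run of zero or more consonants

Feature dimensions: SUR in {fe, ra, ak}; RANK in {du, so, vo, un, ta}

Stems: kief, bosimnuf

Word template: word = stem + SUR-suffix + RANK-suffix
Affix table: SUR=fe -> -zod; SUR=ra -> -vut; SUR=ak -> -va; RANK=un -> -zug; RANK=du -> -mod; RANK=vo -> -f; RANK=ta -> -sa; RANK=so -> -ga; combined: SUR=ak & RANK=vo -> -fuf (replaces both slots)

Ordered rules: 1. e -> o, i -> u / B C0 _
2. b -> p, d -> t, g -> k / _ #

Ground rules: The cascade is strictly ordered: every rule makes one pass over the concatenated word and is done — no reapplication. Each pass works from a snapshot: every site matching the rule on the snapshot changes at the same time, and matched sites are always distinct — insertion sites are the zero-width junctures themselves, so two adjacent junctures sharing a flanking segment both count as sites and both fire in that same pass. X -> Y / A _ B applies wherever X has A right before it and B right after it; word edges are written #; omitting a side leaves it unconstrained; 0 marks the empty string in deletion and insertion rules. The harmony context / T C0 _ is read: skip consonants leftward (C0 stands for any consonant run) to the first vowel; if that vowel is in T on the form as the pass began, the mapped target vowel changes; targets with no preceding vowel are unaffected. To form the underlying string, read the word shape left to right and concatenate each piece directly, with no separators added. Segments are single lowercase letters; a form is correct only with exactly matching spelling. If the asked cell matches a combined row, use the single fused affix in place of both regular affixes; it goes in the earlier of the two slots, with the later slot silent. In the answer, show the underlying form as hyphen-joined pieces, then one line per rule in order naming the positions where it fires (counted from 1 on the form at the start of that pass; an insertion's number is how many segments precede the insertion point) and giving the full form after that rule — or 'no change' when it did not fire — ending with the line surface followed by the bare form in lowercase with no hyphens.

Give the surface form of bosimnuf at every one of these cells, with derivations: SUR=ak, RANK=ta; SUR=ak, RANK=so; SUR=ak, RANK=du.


cell SUR=ak, RANK=ta:
underlying: bosimnuf-va-sa
1. e -> o, i -> u / B C0 _: fires at position(s) 4: bosumnufvasa
2. b -> p, d -> t, g -> k / _ #: no change
surface: bosumnufvasa

cell SUR=ak, RANK=so:
underlying: bosimnuf-va-ga
1. e -> o, i -> u / B C0 _: fires at position(s) 4: bosumnufvaga
2. b -> p, d -> t, g -> k / _ #: no change
surface: bosumnufvaga

cell SUR=ak, RANK=du:
underlying: bosimnuf-va-mod
1. e -> o, i -> u / B C0 _: fires at position(s) 4: bosumnufvamod
2. b -> p, d -> t, g -> k / _ #: fires at position(s) 13: bosumnufvamot
surface: bosumnufvamot


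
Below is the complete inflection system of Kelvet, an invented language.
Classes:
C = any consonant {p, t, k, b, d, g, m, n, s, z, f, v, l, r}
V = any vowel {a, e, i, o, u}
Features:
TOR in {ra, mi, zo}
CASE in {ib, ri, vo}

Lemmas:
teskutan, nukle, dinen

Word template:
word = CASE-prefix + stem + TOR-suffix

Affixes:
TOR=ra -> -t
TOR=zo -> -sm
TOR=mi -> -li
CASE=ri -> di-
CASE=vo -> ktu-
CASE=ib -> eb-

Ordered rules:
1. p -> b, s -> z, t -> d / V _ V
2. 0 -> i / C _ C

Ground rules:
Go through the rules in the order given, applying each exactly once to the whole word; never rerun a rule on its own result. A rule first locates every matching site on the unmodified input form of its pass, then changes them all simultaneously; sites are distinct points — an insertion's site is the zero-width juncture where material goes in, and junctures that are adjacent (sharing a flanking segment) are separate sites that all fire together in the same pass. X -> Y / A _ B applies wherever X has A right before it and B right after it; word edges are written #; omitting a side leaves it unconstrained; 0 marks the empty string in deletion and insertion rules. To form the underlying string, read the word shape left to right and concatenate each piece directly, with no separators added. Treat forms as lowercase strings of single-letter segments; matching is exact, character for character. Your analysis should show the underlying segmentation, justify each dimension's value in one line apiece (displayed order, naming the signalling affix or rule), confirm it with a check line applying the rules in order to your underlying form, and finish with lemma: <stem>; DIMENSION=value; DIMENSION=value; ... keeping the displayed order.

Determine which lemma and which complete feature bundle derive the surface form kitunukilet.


underlying: ktu-nukle-t
TOR=ra - signalled by the affix -t
CASE=vo - signalled by the affix ktu-
check: ktunuklet -> ktunuklet -> kitunukilet
lemma: nukle; TOR=ra; CASE=vo


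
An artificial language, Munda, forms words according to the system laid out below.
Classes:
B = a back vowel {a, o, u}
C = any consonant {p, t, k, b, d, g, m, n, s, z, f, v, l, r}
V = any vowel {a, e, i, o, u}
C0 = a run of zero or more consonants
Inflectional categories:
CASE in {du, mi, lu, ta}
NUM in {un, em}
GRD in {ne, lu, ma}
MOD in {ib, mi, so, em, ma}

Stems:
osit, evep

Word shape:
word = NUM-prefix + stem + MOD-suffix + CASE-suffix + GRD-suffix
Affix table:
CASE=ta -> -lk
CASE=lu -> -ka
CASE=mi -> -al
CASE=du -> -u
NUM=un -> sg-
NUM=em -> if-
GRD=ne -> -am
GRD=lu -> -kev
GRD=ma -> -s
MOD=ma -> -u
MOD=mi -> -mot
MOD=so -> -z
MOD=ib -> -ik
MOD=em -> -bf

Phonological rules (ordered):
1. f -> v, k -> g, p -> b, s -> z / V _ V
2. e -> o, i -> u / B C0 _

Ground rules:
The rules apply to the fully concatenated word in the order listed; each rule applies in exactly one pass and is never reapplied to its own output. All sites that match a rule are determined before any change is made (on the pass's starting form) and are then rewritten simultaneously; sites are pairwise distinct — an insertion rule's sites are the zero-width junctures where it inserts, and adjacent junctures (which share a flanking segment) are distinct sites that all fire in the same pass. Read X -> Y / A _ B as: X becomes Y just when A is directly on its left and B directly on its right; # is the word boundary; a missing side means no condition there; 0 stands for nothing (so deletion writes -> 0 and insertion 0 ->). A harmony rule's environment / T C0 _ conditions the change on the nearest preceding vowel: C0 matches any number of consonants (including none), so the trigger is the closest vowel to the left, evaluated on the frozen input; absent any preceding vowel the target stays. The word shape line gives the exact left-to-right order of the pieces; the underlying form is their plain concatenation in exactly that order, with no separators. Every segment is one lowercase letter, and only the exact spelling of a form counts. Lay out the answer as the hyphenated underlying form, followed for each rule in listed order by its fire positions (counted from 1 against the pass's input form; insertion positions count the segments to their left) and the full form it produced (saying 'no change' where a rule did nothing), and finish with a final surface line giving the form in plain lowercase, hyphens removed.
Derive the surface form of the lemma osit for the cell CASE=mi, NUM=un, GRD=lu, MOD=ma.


underlying: sg-osit-u-al-kev
1. f -> v, k -> g, p -> b, s -> z / V _ V: fires at position(s) 4: sgozitualkev
2. e -> o, i -> u / B C0 _: fires at position(s) 5, 11: sgozutualkov
surface: sgozutualkov


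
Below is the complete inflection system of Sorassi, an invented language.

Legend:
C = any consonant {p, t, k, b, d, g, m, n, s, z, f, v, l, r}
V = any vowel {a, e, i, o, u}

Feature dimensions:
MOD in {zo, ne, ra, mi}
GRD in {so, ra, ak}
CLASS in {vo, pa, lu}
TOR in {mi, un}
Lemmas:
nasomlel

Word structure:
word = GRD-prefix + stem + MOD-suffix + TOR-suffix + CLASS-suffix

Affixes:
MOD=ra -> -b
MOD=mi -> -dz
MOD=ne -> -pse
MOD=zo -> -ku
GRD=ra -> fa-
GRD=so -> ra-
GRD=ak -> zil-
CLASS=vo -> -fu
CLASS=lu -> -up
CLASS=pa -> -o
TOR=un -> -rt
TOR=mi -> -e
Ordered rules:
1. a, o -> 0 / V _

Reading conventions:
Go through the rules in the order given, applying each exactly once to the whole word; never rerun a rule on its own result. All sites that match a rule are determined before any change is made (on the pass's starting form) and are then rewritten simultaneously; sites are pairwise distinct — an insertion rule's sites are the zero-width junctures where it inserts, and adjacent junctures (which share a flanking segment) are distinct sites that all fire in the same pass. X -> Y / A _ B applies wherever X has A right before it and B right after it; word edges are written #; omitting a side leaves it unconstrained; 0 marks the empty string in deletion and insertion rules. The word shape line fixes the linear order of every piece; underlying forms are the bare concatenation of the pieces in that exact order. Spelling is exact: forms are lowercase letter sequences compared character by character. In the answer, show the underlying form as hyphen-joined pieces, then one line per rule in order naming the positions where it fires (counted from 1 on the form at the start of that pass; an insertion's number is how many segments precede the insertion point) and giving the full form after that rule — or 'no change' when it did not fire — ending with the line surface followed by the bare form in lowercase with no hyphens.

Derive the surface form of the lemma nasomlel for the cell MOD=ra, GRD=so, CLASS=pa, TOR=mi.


underlying: ra-nasomlel-b-e-o
1. a, o -> 0 / V _: fires at position(s) 13: ranasomlelbe
surface: ranasomlelbe


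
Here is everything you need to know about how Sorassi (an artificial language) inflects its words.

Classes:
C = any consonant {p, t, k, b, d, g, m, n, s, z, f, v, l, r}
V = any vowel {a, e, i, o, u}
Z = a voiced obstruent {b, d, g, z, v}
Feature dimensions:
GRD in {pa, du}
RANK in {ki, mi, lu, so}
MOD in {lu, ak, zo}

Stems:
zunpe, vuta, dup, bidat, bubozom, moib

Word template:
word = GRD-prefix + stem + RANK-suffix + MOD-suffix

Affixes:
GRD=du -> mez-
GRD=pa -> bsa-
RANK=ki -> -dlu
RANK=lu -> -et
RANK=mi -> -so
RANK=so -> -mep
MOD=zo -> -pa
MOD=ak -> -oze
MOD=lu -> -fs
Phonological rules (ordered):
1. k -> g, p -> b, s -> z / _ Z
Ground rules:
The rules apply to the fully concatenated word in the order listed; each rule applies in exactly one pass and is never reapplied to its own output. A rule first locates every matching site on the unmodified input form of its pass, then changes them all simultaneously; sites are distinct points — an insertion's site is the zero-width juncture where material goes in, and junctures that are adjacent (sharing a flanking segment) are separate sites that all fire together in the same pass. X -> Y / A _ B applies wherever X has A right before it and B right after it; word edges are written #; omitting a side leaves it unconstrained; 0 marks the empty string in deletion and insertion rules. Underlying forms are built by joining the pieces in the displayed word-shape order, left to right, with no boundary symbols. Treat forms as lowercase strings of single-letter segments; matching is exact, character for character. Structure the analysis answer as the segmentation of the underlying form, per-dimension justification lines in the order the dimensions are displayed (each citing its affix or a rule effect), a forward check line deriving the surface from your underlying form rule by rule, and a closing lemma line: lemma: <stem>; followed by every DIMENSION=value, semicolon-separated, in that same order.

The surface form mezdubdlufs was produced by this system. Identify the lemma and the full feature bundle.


underlying: mez-dup-dlu-fs
GRD=du - signalled by the affix mez-
RANK=ki - signalled by the affix -dlu
MOD=lu - signalled by the affix -fs
check: mezdupdlufs -> mezdubdlufs
lemma: dup; GRD=du; RANK=ki; MOD=lu
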